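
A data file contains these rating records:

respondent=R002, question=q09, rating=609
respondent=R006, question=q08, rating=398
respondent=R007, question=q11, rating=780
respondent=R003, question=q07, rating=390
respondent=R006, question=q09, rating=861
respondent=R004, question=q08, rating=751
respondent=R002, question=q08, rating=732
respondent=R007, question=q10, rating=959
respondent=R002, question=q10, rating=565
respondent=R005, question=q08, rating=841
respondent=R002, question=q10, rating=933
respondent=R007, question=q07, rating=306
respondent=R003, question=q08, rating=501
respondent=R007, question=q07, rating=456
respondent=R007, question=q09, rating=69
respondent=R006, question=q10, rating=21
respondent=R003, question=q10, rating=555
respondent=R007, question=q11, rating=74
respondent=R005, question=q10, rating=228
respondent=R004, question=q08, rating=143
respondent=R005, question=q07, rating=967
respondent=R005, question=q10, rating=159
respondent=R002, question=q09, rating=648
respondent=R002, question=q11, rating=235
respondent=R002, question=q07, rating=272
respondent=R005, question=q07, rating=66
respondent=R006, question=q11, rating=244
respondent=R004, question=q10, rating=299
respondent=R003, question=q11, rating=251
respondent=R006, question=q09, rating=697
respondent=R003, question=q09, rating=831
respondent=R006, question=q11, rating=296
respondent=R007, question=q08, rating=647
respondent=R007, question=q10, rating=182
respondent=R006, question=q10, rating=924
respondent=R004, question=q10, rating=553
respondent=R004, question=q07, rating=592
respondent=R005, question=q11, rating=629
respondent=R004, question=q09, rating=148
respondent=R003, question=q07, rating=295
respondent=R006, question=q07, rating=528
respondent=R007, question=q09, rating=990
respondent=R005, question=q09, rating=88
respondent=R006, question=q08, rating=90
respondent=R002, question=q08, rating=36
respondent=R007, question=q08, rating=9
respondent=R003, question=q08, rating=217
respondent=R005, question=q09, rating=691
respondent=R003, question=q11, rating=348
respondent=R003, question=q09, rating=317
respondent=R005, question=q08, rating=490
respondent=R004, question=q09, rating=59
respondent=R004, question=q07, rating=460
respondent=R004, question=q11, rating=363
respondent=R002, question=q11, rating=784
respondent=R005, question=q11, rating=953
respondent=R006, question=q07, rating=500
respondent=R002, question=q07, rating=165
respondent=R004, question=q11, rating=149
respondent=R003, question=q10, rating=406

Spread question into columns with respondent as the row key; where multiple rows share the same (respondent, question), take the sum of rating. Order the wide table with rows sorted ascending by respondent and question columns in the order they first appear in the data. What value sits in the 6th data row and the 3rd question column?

With rows sorted ascending by respondent, row 6 is respondent=R007. question columns in first-appearance order: q09, q08, q11, q07, q10; column 3 is q11.
Long rows with respondent=R007, question=q11: 780 + 74 = 854.

854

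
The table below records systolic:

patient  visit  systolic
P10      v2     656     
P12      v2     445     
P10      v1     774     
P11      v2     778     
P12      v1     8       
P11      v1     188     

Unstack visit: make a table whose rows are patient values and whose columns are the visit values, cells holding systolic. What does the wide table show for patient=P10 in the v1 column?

Wide layout: rows indexed by patient, columns are the 2 distinct visit values (v2, v1).
Cell (patient=P10, visit=v1) draws from the long row where patient=P10 and visit=v1, which has systolic=774.

774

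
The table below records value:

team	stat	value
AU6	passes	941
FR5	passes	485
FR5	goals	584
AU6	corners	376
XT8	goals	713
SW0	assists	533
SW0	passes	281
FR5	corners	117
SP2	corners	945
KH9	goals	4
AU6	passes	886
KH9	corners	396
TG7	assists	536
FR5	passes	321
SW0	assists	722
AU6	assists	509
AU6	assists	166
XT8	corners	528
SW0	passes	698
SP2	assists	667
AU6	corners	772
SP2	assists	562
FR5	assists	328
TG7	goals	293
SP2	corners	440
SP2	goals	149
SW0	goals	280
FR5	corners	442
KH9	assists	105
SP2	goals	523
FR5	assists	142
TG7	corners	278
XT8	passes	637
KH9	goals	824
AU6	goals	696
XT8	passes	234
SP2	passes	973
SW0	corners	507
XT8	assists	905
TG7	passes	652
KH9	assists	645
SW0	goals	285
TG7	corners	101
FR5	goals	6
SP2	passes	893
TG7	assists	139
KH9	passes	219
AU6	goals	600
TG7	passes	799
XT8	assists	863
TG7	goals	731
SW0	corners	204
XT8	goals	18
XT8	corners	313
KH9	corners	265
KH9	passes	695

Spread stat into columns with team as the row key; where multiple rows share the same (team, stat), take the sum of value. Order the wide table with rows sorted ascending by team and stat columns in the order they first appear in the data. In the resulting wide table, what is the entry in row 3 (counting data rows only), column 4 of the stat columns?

750

With rows sorted ascending by team, row 3 is team=KH9. stat columns in first-appearance order: passes, goals, corners, assists; column 4 is assists.
Long rows with team=KH9, stat=assists: 105 + 645 = 750.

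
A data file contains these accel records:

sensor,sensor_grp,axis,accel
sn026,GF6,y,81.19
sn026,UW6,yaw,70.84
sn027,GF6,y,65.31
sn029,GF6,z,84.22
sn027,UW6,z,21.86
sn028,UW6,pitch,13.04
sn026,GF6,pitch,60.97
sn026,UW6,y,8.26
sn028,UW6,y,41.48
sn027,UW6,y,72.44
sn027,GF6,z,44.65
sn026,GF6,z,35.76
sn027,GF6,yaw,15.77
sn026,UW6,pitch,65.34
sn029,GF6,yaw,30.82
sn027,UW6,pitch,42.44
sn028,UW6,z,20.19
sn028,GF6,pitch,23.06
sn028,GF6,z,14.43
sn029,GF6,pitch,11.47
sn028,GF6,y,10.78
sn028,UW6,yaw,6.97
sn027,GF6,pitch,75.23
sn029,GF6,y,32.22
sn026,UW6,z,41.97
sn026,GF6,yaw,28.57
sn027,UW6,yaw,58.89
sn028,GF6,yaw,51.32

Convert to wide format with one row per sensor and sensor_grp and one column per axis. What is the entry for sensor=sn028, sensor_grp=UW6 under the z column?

20.19

Wide layout: rows indexed by sensor and sensor_grp, columns are the 4 distinct axis values (y, yaw, z, pitch).
Cell (sensor=sn028, sensor_grp=UW6, axis=z) draws from the long row where sensor=sn028, sensor_grp=UW6 and axis=z, which has accel=20.19.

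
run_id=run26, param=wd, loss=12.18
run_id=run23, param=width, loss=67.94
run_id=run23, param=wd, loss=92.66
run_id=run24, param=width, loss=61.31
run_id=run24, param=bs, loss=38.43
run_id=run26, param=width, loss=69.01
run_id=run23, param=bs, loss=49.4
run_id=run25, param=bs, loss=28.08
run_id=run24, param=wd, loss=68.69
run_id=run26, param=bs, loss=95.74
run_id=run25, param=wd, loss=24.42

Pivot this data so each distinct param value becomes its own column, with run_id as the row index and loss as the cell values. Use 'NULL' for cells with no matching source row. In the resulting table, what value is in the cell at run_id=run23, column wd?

The long row with run_id=run23, param=wd has loss=92.66.

92.66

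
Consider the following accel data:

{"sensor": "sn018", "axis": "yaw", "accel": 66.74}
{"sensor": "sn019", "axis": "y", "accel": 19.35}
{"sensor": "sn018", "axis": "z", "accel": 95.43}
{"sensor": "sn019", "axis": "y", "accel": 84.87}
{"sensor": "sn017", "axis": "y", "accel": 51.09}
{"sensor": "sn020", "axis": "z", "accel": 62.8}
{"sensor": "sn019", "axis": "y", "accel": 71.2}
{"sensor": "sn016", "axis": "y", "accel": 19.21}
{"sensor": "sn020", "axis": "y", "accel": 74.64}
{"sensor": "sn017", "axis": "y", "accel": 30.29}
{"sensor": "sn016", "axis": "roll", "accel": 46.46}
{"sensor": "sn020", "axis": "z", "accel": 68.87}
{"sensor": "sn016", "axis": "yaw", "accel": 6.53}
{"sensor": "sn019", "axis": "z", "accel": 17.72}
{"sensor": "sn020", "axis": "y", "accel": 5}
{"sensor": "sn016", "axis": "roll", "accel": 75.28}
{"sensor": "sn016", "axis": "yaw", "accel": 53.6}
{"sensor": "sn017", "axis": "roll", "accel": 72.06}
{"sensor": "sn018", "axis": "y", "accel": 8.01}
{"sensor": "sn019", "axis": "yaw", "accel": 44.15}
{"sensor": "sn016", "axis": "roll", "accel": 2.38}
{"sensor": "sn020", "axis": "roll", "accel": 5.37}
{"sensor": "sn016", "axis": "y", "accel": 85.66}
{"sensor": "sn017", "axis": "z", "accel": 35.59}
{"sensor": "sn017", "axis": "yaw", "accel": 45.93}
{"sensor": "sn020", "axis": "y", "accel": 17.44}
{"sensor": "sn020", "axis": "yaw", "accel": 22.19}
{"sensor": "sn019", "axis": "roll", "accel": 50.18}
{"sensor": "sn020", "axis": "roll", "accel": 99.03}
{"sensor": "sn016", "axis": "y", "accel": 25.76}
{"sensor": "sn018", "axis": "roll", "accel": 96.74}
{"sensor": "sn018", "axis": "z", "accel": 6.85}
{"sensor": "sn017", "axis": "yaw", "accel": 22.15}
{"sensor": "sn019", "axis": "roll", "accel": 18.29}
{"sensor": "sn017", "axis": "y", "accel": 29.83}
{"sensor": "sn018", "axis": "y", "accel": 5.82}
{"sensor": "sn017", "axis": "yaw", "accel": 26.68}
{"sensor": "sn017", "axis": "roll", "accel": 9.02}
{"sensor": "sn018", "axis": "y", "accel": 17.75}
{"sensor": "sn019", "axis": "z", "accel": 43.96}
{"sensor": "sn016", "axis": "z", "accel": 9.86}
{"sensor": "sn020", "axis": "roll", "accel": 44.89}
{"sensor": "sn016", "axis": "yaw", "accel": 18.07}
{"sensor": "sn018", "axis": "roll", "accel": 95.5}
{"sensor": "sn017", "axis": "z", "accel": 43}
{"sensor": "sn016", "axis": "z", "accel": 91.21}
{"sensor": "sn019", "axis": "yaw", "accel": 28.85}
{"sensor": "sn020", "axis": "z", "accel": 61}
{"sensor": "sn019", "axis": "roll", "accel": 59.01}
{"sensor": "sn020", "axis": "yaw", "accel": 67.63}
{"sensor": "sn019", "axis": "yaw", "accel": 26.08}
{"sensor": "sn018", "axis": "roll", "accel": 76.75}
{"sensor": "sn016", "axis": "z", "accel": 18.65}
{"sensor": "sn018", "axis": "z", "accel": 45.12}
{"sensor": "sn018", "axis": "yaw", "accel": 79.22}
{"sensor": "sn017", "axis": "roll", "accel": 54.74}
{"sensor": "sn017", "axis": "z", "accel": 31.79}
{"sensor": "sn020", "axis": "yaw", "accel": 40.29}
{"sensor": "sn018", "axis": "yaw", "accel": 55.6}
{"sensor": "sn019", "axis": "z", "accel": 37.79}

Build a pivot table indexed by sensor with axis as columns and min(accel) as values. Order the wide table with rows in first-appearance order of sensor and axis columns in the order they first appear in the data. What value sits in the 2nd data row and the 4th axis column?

With rows in first-appearance order of sensor, row 2 is sensor=sn019. axis columns in first-appearance order: yaw, y, z, roll; column 4 is roll.
Long rows with sensor=sn019, axis=roll: min(50.18, 18.29, 59.01) = 18.29.

18.29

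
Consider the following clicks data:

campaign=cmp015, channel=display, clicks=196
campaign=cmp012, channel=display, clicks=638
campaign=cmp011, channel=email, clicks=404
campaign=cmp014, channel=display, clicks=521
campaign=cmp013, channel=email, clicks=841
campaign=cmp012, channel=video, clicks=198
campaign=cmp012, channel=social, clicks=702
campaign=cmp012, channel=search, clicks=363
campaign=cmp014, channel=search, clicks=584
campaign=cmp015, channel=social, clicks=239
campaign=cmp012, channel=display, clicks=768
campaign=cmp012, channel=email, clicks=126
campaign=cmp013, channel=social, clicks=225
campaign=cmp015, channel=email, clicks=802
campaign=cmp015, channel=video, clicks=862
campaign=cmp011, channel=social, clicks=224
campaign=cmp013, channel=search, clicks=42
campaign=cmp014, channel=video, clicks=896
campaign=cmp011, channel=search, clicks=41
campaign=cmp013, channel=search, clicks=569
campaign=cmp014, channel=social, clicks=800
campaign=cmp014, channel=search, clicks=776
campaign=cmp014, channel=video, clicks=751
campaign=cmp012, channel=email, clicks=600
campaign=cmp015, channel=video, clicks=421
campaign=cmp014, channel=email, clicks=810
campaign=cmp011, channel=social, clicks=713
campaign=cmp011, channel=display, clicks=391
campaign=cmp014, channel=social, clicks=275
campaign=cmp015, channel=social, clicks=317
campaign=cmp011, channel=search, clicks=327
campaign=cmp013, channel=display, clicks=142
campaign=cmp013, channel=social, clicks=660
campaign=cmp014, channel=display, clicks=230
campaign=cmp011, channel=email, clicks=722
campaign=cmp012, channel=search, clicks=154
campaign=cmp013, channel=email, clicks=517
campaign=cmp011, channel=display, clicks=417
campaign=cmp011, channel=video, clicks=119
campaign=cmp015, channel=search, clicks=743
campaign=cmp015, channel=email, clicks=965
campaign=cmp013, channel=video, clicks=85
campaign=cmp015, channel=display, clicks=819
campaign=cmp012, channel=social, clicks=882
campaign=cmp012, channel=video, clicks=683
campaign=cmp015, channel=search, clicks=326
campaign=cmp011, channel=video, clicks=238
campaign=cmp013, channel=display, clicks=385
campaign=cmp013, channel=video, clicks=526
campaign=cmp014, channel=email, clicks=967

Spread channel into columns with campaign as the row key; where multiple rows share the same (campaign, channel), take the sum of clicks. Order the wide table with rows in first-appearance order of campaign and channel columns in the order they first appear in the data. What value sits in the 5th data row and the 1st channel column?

With rows in first-appearance order of campaign, row 5 is campaign=cmp013. channel columns in first-appearance order: display, email, video, social, search; column 1 is display.
Long rows with campaign=cmp013, channel=display: 142 + 385 = 527.

527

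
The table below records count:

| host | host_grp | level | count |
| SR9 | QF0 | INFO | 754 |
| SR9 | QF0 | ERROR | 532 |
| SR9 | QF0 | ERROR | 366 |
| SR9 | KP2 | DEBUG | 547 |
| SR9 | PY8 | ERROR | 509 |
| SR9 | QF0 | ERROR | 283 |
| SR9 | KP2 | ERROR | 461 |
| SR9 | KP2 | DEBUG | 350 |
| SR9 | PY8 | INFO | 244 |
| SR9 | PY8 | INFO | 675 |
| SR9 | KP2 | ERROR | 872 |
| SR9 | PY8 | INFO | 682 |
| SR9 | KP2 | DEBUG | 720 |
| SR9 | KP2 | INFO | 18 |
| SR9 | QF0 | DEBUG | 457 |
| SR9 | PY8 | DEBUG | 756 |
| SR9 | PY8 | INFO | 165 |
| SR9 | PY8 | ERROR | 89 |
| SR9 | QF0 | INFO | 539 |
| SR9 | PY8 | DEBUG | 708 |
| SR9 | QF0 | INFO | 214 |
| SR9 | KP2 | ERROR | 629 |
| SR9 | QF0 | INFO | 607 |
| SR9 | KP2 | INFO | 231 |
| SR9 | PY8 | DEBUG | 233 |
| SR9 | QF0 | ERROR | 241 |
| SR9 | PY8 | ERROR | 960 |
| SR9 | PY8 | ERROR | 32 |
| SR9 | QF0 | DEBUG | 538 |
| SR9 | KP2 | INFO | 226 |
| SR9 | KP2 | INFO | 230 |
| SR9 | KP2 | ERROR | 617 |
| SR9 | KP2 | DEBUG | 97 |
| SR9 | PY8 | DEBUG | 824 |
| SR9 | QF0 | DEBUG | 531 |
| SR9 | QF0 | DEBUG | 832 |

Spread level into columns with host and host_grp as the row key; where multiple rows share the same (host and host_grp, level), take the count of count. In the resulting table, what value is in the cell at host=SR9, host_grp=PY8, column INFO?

4

Rows with host=SR9, host_grp=PY8 and level=INFO: count values are 244, 675, 682, 165.
4 rows match — count = 4.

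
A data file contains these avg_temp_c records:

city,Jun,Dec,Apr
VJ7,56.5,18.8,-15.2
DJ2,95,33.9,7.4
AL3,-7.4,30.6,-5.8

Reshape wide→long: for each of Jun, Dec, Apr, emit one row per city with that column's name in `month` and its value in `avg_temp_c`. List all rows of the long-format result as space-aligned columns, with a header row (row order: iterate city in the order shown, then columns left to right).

city  month  avg_temp_c
VJ7   Jun    56.5      
VJ7   Dec    18.8      
VJ7   Apr    -15.2     
DJ2   Jun    95        
DJ2   Dec    33.9      
DJ2   Apr    7.4       
AL3   Jun    -7.4      
AL3   Dec    30.6      
AL3   Apr    -5.8      

Each (city, column) pair becomes one row: 3 × 3 = 9 rows.
For example, (VJ7, Jun) → avg_temp_c=56.5.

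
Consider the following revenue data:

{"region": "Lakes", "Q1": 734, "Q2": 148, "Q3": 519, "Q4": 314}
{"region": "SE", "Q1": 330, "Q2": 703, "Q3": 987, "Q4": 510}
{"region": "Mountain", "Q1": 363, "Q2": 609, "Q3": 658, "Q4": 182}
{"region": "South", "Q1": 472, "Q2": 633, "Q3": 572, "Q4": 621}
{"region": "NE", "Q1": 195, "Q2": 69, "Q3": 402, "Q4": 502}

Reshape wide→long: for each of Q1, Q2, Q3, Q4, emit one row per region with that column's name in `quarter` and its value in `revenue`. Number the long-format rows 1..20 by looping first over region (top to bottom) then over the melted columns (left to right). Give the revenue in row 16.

621

20 rows total (5 × 4). Row 16: index ⌊(16-1)/4⌋ = 3 into region → South; (16-1) mod 4 = 3 into the melted columns → Q4.
So row 16 is (South, Q4, 621); revenue = 621.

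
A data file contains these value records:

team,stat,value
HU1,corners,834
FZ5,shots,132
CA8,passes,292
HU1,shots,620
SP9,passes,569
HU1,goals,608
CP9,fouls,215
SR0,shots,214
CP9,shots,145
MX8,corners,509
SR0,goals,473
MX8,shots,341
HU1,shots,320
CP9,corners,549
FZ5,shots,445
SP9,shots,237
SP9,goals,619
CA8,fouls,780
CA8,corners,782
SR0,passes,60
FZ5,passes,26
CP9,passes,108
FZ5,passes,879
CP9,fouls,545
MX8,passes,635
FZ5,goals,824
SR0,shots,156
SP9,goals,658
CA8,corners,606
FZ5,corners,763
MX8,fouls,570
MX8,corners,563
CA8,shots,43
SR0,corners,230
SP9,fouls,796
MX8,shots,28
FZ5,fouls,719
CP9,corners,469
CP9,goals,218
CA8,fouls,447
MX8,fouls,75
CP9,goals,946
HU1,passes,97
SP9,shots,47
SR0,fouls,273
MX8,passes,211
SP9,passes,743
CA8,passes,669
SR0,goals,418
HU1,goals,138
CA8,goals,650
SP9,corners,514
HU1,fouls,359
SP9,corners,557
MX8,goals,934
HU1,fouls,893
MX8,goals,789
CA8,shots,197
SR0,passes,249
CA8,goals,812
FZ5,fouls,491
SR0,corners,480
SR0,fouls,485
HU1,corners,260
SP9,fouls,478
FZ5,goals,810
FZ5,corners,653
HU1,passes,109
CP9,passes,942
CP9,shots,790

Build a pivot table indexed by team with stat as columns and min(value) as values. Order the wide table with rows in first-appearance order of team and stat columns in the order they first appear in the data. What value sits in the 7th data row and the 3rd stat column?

With rows in first-appearance order of team, row 7 is team=MX8. stat columns in first-appearance order: corners, shots, passes, goals, fouls; column 3 is passes.
Long rows with team=MX8, stat=passes: min(635, 211) = 211.

211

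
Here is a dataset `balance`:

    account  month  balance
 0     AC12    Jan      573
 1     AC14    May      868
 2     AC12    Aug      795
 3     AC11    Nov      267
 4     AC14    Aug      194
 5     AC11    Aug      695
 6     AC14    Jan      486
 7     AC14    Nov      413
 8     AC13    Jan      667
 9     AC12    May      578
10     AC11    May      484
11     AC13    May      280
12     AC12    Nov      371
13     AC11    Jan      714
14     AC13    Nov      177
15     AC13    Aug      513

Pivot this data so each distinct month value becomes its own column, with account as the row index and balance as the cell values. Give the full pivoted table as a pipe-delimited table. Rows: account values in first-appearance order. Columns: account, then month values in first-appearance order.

Columns: account plus the 4 distinct month values (Jan, May, Aug, Nov).
For example, row AC12 column Jan takes balance=573 from the long row (AC12, Jan).

| account | Jan | May | Aug | Nov |
| AC12 | 573 | 578 | 795 | 371 |
| AC14 | 486 | 868 | 194 | 413 |
| AC11 | 714 | 484 | 695 | 267 |
| AC13 | 667 | 280 | 513 | 177 |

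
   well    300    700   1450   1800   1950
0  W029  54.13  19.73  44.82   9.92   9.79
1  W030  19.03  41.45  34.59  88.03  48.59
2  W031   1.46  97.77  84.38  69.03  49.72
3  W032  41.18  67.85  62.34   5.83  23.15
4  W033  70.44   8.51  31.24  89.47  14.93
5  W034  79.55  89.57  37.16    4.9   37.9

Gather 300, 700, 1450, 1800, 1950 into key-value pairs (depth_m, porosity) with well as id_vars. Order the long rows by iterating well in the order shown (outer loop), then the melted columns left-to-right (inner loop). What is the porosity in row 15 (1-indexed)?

49.72

30 rows total (6 × 5). Row 15: index ⌊(15-1)/5⌋ = 2 into well → W031; (15-1) mod 5 = 4 into the melted columns → 1950.
So row 15 is (W031, 1950, 49.72); porosity = 49.72.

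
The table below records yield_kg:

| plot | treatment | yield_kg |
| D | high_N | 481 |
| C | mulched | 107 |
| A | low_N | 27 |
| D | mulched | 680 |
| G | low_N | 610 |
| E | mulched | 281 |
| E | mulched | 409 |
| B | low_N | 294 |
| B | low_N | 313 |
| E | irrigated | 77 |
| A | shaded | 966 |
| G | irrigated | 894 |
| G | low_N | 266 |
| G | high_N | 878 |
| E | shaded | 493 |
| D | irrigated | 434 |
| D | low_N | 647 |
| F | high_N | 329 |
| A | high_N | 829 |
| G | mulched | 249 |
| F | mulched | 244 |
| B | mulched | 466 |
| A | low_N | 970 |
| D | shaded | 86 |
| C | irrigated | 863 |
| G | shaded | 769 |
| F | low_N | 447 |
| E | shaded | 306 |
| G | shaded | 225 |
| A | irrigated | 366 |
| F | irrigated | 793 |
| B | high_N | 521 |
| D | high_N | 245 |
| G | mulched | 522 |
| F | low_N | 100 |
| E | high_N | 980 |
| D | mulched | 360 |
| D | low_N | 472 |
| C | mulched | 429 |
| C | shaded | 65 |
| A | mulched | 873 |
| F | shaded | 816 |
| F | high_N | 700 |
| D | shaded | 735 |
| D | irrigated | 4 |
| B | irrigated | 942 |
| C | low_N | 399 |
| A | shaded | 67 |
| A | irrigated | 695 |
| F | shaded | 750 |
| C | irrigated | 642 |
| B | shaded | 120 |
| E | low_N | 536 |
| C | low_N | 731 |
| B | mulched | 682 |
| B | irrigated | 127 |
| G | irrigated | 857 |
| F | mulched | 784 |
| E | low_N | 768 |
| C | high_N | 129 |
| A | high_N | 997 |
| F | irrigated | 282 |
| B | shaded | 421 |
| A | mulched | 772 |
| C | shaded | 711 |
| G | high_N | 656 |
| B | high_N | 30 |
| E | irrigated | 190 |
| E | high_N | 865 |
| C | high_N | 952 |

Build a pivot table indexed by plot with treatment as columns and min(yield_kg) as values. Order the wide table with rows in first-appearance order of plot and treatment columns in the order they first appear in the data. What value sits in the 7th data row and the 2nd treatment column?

With rows in first-appearance order of plot, row 7 is plot=F. treatment columns in first-appearance order: high_N, mulched, low_N, irrigated, shaded; column 2 is mulched.
Long rows with plot=F, treatment=mulched: min(244, 784) = 244.

244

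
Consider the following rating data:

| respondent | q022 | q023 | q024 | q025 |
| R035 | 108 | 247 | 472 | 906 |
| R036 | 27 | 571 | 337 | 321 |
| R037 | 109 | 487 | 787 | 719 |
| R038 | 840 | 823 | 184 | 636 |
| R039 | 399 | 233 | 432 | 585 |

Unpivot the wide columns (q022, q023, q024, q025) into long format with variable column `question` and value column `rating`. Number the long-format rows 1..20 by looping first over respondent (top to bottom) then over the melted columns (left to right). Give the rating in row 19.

20 rows total (5 × 4). Row 19: index ⌊(19-1)/4⌋ = 4 into respondent → R039; (19-1) mod 4 = 2 into the melted columns → q024.
So row 19 is (R039, q024, 432); rating = 432.

432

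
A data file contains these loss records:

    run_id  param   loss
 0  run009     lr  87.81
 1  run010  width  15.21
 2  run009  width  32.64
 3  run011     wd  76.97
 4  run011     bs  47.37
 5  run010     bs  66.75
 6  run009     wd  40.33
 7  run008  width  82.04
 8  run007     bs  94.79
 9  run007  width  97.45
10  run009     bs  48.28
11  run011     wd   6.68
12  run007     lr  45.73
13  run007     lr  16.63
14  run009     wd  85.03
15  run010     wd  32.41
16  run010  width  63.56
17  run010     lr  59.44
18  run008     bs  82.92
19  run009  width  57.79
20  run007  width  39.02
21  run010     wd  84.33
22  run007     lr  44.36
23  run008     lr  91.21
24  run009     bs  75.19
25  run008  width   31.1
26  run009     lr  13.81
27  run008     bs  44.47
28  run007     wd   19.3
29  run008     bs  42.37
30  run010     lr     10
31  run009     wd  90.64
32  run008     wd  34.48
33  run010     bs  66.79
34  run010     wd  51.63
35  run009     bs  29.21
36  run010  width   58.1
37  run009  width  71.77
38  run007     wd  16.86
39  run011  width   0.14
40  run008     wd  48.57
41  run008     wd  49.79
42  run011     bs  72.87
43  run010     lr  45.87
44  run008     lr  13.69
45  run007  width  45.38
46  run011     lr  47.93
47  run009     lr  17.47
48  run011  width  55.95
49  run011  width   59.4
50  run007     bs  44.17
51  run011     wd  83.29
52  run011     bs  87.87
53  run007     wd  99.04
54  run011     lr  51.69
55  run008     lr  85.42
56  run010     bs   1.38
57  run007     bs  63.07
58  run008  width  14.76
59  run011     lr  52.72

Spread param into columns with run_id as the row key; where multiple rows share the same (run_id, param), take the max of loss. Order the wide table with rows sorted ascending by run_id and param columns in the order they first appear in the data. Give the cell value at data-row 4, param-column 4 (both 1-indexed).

66.79

With rows sorted ascending by run_id, row 4 is run_id=run010. param columns in first-appearance order: lr, width, wd, bs; column 4 is bs.
Long rows with run_id=run010, param=bs: max(66.75, 66.79, 1.38) = 66.79.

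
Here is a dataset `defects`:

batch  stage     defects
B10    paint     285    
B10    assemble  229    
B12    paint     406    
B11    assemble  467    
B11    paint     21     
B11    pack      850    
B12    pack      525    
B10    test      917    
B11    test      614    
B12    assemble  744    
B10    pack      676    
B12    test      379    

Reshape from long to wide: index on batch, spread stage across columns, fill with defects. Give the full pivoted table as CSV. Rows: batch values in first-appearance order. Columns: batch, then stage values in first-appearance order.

batch,paint,assemble,pack,test
B10,285,229,676,917
B12,406,744,525,379
B11,21,467,850,614

Columns: batch plus the 4 distinct stage values (paint, assemble, pack, test).
For example, row B10 column paint takes defects=285 from the long row (B10, paint).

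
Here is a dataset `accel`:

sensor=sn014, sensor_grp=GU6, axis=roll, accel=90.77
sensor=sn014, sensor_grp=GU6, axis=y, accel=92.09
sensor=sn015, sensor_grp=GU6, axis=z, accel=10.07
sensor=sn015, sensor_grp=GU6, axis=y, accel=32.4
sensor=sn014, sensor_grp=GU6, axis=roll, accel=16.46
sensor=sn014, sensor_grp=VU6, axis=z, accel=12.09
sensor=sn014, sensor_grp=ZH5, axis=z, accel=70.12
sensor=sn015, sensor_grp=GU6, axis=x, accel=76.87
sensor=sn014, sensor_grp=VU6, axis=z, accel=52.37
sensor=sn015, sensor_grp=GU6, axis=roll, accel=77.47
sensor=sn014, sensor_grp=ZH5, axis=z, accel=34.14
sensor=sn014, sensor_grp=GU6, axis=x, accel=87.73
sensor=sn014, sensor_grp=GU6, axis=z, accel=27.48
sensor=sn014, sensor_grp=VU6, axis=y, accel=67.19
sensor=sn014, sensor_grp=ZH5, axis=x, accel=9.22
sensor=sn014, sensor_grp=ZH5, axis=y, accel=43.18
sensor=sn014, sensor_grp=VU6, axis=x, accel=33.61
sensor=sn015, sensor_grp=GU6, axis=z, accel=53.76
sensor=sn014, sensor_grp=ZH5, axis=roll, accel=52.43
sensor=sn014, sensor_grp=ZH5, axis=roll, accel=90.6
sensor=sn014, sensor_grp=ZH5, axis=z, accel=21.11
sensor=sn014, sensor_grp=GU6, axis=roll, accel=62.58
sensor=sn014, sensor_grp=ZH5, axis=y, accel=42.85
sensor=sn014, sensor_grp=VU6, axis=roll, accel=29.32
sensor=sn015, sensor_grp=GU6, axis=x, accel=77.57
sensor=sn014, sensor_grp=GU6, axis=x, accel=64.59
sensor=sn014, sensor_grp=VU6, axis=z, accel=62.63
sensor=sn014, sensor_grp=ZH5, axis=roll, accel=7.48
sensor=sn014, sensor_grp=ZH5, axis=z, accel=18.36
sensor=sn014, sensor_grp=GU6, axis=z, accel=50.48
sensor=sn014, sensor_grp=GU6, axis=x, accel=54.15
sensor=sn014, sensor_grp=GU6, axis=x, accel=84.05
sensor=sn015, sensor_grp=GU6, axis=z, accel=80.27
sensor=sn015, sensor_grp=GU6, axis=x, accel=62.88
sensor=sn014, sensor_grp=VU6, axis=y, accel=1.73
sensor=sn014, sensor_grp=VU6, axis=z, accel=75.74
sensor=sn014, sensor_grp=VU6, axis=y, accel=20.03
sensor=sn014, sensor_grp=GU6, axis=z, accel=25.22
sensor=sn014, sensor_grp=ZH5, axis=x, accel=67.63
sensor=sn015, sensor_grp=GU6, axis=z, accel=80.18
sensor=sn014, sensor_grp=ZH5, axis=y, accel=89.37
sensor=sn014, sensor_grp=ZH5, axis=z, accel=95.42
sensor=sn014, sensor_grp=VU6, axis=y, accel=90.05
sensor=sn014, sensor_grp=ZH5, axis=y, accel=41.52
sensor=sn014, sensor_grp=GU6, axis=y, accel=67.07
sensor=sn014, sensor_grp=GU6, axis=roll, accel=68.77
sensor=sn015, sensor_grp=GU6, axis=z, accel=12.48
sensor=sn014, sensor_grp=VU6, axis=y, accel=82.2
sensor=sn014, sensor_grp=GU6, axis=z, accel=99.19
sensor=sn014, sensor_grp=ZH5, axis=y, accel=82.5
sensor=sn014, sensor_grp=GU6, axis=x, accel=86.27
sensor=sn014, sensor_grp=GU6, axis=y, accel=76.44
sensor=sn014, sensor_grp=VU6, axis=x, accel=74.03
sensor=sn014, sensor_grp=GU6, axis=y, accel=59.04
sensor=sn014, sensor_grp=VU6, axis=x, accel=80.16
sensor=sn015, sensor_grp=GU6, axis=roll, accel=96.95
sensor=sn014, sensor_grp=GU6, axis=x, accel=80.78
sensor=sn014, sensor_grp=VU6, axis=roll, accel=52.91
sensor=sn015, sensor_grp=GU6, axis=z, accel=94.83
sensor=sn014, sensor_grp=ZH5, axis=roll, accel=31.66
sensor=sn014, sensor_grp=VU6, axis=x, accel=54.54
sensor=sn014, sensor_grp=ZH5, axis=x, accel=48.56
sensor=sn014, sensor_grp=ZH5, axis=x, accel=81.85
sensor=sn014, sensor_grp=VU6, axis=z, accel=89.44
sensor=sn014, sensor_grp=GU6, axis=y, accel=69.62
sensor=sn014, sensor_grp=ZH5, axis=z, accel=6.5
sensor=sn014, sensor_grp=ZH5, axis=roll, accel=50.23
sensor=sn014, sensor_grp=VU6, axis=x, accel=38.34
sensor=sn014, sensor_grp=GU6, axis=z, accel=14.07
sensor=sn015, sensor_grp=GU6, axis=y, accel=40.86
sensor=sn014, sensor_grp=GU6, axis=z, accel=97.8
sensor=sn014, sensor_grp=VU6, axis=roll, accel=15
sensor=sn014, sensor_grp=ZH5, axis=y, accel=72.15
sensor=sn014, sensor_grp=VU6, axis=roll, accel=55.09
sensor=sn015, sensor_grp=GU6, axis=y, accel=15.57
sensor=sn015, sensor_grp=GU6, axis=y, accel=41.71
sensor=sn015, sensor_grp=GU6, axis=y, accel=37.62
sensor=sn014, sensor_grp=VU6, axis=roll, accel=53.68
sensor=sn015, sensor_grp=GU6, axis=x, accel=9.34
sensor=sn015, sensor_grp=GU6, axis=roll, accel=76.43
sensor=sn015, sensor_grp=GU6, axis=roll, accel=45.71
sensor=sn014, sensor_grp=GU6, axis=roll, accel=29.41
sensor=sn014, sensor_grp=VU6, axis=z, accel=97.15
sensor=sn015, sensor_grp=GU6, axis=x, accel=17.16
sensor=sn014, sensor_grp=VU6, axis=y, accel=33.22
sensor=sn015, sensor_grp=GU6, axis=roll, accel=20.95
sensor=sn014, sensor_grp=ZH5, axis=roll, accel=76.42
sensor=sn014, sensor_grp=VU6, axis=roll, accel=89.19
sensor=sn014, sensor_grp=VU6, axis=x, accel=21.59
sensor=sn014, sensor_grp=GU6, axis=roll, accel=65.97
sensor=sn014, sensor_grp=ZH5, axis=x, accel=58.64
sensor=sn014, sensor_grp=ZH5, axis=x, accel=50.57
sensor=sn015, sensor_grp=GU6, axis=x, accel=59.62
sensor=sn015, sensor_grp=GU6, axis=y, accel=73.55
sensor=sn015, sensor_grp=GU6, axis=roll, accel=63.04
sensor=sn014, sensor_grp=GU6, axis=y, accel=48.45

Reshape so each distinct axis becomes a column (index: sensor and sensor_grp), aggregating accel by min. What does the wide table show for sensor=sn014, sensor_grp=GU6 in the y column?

48.45

Rows with sensor=sn014, sensor_grp=GU6 and axis=y: accel values are 92.09, 67.07, 76.44, 59.04, 69.62, 48.45.
min(92.09, 67.07, 76.44, 59.04, 69.62, 48.45) = 48.45.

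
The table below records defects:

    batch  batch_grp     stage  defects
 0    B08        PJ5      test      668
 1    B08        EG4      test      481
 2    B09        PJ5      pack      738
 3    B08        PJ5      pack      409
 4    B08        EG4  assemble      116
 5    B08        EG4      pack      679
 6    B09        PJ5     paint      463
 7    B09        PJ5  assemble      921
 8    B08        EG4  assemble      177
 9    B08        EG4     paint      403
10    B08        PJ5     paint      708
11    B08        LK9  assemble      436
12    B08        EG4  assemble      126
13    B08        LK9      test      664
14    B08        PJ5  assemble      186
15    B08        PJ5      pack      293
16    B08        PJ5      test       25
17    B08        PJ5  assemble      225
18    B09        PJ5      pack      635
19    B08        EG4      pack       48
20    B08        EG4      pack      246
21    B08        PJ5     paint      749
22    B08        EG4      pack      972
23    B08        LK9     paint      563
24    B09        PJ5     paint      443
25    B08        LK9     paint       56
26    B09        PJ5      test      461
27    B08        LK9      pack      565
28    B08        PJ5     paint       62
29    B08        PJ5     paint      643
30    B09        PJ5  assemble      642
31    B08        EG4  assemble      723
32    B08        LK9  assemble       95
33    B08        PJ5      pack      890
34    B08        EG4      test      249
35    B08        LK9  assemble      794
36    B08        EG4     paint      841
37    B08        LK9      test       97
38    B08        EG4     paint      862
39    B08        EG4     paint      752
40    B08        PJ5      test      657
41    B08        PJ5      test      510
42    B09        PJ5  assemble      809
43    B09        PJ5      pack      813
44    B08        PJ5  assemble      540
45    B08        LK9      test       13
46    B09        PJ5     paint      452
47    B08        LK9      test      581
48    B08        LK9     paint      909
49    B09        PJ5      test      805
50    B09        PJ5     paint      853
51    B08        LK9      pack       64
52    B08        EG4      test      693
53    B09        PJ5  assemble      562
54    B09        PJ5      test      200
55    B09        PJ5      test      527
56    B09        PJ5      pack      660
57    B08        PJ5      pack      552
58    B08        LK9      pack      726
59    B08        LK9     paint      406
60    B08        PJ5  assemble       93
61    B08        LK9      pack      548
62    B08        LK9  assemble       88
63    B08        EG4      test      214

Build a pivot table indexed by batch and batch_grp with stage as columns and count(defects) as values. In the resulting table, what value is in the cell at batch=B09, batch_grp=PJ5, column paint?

Rows with batch=B09, batch_grp=PJ5 and stage=paint: defects values are 463, 443, 452, 853.
4 rows match — count = 4.

4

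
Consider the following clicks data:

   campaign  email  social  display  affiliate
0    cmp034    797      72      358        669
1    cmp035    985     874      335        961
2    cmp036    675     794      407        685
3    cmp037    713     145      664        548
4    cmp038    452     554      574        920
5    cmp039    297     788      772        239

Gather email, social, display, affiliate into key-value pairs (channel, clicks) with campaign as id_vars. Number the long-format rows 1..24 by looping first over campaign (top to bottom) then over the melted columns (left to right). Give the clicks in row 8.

24 rows total (6 × 4). Row 8: index ⌊(8-1)/4⌋ = 1 into campaign → cmp035; (8-1) mod 4 = 3 into the melted columns → affiliate.
So row 8 is (cmp035, affiliate, 961); clicks = 961.

961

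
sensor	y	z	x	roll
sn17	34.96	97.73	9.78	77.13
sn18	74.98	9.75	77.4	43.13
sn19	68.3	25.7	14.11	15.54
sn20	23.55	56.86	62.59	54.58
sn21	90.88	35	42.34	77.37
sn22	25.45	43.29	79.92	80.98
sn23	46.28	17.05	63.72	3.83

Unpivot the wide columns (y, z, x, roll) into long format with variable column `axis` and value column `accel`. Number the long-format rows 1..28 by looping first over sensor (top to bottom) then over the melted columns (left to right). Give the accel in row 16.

54.58

28 rows total (7 × 4). Row 16: index ⌊(16-1)/4⌋ = 3 into sensor → sn20; (16-1) mod 4 = 3 into the melted columns → roll.
So row 16 is (sn20, roll, 54.58); accel = 54.58.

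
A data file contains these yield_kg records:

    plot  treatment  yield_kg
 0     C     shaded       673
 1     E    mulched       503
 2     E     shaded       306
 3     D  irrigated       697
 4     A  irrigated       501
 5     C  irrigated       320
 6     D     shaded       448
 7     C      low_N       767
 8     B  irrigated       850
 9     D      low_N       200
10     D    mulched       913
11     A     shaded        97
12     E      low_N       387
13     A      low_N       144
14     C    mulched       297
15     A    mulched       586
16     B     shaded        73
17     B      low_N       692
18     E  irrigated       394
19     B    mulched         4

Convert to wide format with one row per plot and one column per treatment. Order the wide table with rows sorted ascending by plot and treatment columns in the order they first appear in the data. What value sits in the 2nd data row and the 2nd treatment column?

With rows sorted ascending by plot, row 2 is plot=B. treatment columns in first-appearance order: shaded, mulched, irrigated, low_N; column 2 is mulched.
Long rows with plot=B, treatment=mulched: yield_kg = 4.

4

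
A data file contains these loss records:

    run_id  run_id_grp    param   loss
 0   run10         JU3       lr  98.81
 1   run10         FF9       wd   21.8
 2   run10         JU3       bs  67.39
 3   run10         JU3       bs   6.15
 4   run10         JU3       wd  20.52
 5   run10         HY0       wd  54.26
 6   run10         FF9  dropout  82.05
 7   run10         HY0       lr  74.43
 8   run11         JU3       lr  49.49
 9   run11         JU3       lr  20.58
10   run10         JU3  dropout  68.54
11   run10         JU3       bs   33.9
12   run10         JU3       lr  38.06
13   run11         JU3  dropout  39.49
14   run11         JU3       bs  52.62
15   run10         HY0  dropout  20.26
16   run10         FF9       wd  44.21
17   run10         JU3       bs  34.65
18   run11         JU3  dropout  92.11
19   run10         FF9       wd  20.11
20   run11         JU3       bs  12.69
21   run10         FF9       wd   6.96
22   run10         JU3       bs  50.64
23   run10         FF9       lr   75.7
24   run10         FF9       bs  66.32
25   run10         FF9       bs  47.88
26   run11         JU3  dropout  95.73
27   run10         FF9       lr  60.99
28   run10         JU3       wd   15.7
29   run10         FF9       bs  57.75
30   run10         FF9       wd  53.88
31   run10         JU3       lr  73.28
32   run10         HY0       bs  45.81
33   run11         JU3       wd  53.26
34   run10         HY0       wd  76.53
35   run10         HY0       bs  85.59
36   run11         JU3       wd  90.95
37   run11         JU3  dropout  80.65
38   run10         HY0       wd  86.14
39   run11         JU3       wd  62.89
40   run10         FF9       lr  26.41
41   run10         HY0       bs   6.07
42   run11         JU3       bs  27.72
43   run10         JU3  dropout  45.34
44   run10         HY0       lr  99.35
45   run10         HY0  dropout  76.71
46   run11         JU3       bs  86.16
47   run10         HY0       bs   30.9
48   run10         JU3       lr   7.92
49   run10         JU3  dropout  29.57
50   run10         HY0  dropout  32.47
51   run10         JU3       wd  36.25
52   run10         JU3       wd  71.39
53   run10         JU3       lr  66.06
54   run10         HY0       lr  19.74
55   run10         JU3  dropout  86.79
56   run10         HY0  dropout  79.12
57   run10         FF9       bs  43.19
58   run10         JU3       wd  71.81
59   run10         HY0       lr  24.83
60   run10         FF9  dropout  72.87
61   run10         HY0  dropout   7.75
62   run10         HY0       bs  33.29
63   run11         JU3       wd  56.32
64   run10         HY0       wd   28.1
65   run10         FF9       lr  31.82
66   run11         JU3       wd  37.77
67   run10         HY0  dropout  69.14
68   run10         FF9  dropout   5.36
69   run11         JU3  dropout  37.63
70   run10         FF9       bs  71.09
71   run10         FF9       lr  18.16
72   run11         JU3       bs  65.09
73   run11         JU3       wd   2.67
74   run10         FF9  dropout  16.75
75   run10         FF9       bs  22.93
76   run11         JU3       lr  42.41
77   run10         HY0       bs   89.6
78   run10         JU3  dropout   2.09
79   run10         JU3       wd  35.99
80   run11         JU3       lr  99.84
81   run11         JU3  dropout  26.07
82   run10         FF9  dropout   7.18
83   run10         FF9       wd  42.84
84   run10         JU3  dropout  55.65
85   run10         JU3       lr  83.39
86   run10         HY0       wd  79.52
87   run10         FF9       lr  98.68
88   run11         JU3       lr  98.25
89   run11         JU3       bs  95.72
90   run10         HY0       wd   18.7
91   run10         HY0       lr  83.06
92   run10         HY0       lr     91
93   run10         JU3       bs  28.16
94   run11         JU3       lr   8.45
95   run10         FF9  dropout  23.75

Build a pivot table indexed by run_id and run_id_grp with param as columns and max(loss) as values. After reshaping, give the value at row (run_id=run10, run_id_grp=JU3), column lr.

Rows with run_id=run10, run_id_grp=JU3 and param=lr: loss values are 98.81, 38.06, 73.28, 7.92, 66.06, 83.39.
max(98.81, 38.06, 73.28, 7.92, 66.06, 83.39) = 98.81.

98.81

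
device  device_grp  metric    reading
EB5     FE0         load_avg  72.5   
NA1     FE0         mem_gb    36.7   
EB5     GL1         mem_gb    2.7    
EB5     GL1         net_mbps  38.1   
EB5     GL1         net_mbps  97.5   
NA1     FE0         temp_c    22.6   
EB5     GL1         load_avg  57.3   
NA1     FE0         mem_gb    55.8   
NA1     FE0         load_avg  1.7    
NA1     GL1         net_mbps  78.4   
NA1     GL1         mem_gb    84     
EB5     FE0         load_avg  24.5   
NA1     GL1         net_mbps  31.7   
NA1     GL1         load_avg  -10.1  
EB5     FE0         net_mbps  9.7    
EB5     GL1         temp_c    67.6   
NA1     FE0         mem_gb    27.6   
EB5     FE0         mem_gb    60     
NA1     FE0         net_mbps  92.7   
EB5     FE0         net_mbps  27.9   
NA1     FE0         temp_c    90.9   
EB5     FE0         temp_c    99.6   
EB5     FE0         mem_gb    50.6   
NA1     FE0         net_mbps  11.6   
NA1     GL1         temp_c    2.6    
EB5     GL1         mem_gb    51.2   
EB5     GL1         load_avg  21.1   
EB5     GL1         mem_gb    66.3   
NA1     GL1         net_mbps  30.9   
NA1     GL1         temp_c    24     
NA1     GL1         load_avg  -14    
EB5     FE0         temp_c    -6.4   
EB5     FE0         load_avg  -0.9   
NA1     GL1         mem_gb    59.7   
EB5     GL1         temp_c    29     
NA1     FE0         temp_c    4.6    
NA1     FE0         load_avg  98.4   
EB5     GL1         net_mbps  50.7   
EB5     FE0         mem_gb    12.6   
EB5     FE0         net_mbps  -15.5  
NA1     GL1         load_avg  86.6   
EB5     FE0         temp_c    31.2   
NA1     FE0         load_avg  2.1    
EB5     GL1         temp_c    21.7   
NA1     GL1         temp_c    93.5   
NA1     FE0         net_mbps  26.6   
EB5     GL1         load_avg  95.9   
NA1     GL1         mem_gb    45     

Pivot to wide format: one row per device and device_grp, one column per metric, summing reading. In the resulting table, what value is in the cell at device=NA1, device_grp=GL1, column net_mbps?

141

Rows with device=NA1, device_grp=GL1 and metric=net_mbps: reading values are 78.4, 31.7, 30.9.
78.4 + 31.7 + 30.9 = 141.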